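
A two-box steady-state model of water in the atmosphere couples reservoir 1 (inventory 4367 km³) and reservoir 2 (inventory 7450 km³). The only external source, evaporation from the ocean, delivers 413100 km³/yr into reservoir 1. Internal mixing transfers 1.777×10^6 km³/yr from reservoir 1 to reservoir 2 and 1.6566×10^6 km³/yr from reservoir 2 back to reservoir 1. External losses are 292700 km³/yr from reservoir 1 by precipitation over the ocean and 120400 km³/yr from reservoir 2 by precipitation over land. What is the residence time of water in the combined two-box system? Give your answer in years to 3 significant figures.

0.0286 yr

Residence time in the combined system uses the total inventory and the total *external* removal — internal exchanges between the two boxes cancel.
M_total = 4367 + 7450 = 11817 km³.
ΣF_external_out = 292700 + 120400 = 413100 km³/yr.
τ = M_total / ΣF_ext = 11817 / 413100 = 0.02861 yr.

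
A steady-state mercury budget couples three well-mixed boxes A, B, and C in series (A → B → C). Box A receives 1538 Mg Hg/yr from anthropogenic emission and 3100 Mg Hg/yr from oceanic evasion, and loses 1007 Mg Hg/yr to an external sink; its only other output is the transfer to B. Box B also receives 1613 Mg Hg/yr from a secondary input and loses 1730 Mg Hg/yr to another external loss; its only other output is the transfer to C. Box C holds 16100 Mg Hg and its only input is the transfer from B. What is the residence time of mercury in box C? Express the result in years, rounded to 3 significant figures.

Box A: F(A→B) = (1538 + 3100) − 1007 = 3631.0 Mg Hg/yr.
Box B: F(B→C) = (3631.0 + 1613) − 1730 = 3514.0 Mg Hg/yr.
Box C throughput = its input = 3514.0 Mg Hg/yr; τ = 16100 / 3514.0 = 4.582 yr.

4.58 yr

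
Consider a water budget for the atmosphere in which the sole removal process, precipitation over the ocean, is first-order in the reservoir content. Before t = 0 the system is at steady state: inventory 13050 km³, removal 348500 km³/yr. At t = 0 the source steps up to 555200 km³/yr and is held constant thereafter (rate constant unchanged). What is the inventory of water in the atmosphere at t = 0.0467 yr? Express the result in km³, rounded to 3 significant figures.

Residence time τ = M₀/F₀ = 0.03745 yr. The eventual steady state is M_∞ = M₀·(F₁/F₀) = 13050 × 555200/348500 = 20790 km³.
The anomaly ΔM(t) = M(t) − M_∞ decays as ΔM₀·e^(−t/τ) with ΔM₀ = 13050 − 20790 = −7740 km³.
At t = 0.0467 yr, e^(−t/τ) = e^(−1.247) = 0.2873, so ΔM = −2224 km³ and M = 20790 − 2224 = 18566 km³.

18600 km³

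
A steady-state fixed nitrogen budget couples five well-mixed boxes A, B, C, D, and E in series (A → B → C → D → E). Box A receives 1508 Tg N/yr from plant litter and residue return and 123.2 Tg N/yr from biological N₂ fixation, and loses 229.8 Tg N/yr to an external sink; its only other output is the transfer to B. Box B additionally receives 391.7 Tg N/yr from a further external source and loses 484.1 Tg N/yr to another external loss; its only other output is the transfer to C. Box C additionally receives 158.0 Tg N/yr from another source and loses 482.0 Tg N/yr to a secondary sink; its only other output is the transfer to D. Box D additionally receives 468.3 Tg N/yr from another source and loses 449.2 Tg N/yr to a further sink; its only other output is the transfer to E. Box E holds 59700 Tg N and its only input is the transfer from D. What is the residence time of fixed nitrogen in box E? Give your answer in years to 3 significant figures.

Box A: F(A→B) = (1508 + 123.2) − 229.8 = 1401.4 Tg N/yr.
Box B: F(B→C) = (1401.4 + 391.7) − 484.1 = 1309.0 Tg N/yr.
Box C: F(C→D) = (1309.0 + 158.0) − 482.0 = 985.00 Tg N/yr.
Box D: F(D→E) = (985.00 + 468.3) − 449.2 = 1004.1 Tg N/yr.
Box E throughput = its input = 1004.1 Tg N/yr; τ = 59700 / 1004.1 = 59.46 yr.

59.5 yr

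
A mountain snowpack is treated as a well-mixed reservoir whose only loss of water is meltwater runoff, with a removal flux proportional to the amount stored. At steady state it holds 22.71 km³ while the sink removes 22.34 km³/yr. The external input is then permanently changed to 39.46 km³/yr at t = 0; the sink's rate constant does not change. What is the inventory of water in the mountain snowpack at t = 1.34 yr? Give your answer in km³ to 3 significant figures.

Residence time τ = M₀/F₀ = 1.017 yr. The eventual steady state is M_∞ = M₀·(F₁/F₀) = 22.71 × 39.46/22.34 = 40.114 km³.
The anomaly ΔM(t) = M(t) − M_∞ decays as ΔM₀·e^(−t/τ) with ΔM₀ = 22.71 − 40.114 = −17.40 km³.
At t = 1.34 yr, e^(−t/τ) = e^(−1.318) = 0.2676, so ΔM = −4.658 km³ and M = 40.114 − 4.658 = 35.456 km³.

35.5 km³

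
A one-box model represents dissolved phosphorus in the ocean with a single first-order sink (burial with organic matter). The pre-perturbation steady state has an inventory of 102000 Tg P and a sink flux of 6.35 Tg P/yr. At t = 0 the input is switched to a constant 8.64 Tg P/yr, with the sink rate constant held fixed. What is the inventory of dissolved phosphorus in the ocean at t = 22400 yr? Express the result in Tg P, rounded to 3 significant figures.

The sink rate constant is k = F₀/M₀ = 6.35/102000 = 6.225×10^-5 yr⁻¹.
Solving dM/dt = F₁ − kM with M(0) = M₀ gives M(t) = F₁/k + (M₀ − F₁/k)·e^(−kt).
F₁/k = 8.64/6.225×10^-5 = 138780 Tg P; kt = 6.225×10^-5 × 22400 = 1.395, e^(−kt) = 0.2480.
M(22400) = 138780 + (102000 − 138780) × 0.2480 = 138780 − 9121 = 129660 Tg P.

130000 Tg P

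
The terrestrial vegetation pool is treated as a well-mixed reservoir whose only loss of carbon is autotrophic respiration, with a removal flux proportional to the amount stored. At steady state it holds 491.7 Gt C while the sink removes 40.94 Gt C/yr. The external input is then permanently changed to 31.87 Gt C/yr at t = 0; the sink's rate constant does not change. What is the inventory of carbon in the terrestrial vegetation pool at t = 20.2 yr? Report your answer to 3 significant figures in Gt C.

Residence time τ = M₀/F₀ = 12.01 yr. The eventual steady state is M_∞ = M₀·(F₁/F₀) = 491.7 × 31.87/40.94 = 382.77 Gt C.
The anomaly ΔM(t) = M(t) − M_∞ decays as ΔM₀·e^(−t/τ) with ΔM₀ = 491.7 − 382.77 = 108.9 Gt C.
At t = 20.2 yr, e^(−t/τ) = e^(−1.682) = 0.1860, so ΔM = 20.26 Gt C and M = 382.77 + 20.26 = 403.03 Gt C.

403 Gt C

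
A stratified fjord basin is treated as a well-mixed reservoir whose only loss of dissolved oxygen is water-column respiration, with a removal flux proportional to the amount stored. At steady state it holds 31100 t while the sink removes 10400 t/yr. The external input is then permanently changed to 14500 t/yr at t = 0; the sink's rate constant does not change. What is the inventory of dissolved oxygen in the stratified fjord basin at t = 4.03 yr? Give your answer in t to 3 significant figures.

τ = M₀/F₀ = 31100/10400 = 2.990 yr; rate constant k = 1/τ.
New steady state M_∞ = F₁/k = F₁·τ = 14500 × 2.990 = 43361 t.
M(t) = M_∞ + (M₀ − M_∞)·e^(−t/τ); t/τ = 4.03/2.990 = 1.348, so e^(−t/τ) = 0.2598.
M(t) = 43361 − 12260 × 0.2598 = 40175 t.

40200 t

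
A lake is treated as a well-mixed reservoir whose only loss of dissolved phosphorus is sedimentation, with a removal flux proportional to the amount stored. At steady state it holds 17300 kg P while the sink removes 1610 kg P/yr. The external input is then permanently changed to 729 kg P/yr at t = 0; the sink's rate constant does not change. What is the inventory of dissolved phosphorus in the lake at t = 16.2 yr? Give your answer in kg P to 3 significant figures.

The sink rate constant is k = F₀/M₀ = 1610/17300 = 0.09306 yr⁻¹.
Solving dM/dt = F₁ − kM with M(0) = M₀ gives M(t) = F₁/k + (M₀ − F₁/k)·e^(−kt).
F₁/k = 729/0.09306 = 7833.4 kg P; kt = 0.09306 × 16.2 = 1.508, e^(−kt) = 0.2214.
M(16.2) = 7833.4 + (17300 − 7833.4) × 0.2214 = 7833.4 + 2096 = 9929.6 kg P.

9930 kg P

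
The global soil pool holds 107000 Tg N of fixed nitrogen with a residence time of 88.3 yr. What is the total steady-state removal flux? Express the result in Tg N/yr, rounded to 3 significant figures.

F = M / τ = 107000 / 88.3 = 1212 Tg N/yr.

1210 Tg N/yr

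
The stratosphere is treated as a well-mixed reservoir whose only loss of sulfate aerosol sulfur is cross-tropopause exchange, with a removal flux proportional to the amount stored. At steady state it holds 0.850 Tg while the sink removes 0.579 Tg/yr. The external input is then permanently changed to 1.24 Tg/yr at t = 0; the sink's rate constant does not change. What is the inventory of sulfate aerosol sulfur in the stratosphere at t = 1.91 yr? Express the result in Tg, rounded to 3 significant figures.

The sink rate constant is k = F₀/M₀ = 0.579/0.850 = 0.6812 yr⁻¹.
Solving dM/dt = F₁ − kM with M(0) = M₀ gives M(t) = F₁/k + (M₀ − F₁/k)·e^(−kt).
F₁/k = 1.24/0.6812 = 1.8204 Tg; kt = 0.6812 × 1.91 = 1.301, e^(−kt) = 0.2722.
M(1.91) = 1.8204 + (0.850 − 1.8204) × 0.2722 = 1.8204 − 0.2642 = 1.5562 Tg.

1.56 Tg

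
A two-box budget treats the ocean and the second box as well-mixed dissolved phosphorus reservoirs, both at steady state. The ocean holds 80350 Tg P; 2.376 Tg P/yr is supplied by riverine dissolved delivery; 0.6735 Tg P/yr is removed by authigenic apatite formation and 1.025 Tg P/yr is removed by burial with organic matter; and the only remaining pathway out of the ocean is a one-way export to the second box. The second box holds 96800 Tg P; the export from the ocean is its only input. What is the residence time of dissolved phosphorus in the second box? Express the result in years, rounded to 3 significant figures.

143000 yr

Balance the ocean: ΣF_in = 2.3760 Tg P/yr.
Export to the second box = ΣF_in − (0.6735 + 1.025) = 0.67750 Tg P/yr.
At steady state the output of the second box equals its input, 0.67750 Tg P/yr.
τ = M / F = 96800 / 0.67750 = 142900 yr.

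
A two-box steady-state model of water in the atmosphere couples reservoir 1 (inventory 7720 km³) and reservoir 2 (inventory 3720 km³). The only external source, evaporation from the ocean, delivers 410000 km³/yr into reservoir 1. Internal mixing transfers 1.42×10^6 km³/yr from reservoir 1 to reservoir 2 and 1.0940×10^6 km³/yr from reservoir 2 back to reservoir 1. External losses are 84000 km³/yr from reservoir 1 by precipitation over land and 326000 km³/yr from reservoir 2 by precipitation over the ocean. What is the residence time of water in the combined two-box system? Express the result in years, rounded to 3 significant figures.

For the system as a whole, the A↔B exchange is internal and contributes nothing to the throughput; only the external sinks remove mass.
M_total = 7720 + 3720 = 11440 km³.
ΣF_external_out = 84000 + 326000 = 410000 km³/yr.
τ = M_total / ΣF_ext = 11440 / 410000 = 0.02790 yr.

0.0279 yr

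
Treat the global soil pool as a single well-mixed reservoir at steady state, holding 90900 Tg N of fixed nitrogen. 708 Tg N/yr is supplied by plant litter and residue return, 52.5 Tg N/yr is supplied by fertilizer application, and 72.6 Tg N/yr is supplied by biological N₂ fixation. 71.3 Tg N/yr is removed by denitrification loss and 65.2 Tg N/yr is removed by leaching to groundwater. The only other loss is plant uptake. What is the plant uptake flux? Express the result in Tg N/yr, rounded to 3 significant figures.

697 Tg N/yr

At steady state ΣF_in = ΣF_out.
ΣF_in = 708 + 52.5 + 72.6 = 833.10 Tg N/yr.
Plant uptake flux = ΣF_in − (71.3 + 65.2) = 833.10 − 136.5 = 696.6 Tg N/yr.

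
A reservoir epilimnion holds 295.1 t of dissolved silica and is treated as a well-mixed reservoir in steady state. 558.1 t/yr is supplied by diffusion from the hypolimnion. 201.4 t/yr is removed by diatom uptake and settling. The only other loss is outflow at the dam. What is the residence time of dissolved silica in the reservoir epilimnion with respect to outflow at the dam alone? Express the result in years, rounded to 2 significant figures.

0.83 yr

At steady state ΣF_in = ΣF_out.
ΣF_in = 558.10 t/yr.
Outflow at the dam flux = ΣF_in − (201.4) = 558.10 − 201.4 = 356.7 t/yr.
τ = M / F = 295.1 / 356.7 = 0.8273 yr.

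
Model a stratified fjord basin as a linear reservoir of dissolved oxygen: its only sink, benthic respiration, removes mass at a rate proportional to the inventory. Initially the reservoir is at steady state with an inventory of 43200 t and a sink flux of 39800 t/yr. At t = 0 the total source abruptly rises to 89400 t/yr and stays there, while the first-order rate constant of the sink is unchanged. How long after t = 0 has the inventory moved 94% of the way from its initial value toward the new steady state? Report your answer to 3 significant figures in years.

τ = M₀/F₀ = 43200/39800 = 1.085 yr.
The remaining gap fraction is e^(−t/τ); 94% covered ⇒ e^(−t/τ) = 0.0600.
t = −τ ln(0.0600) = 1.085 × 2.813 = 3.054 yr.

3.05 yr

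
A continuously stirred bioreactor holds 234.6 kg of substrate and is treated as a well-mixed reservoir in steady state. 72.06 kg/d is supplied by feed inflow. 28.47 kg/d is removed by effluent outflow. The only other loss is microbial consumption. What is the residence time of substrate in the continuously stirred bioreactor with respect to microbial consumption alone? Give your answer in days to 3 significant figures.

5.38 d

At steady state ΣF_in = ΣF_out.
ΣF_in = 72.060 kg/d.
Microbial consumption flux = ΣF_in − (28.47) = 72.060 − 28.47 = 43.59 kg/d.
τ = M / F = 234.6 / 43.59 = 5.382 d.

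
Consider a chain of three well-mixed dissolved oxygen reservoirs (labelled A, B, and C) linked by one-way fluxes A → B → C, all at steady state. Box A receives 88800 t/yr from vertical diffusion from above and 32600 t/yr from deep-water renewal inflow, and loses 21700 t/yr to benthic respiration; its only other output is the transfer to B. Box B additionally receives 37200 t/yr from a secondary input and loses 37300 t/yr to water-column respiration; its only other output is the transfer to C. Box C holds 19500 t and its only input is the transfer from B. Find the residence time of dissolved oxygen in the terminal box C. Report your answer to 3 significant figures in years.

Box A: F(A→B) = (88800 + 32600) − 21700 = 99700 t/yr.
Box B: F(B→C) = (99700 + 37200) − 37300 = 99600 t/yr.
Box C throughput = its input = 99600 t/yr; τ = 19500 / 99600 = 0.1958 yr.

0.196 yr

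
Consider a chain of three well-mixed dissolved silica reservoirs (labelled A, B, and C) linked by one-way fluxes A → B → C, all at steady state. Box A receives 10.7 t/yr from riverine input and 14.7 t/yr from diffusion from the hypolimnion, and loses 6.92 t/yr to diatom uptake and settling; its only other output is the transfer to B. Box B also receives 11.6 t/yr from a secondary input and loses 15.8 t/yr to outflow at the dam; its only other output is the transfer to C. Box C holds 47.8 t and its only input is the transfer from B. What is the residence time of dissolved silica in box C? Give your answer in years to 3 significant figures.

Box A: F(A→B) = (10.7 + 14.7) − 6.92 = 18.480 t/yr.
Box B: F(B→C) = (18.480 + 11.6) − 15.8 = 14.280 t/yr.
Box C throughput = its input = 14.280 t/yr; τ = 47.8 / 14.280 = 3.347 yr.

3.35 yr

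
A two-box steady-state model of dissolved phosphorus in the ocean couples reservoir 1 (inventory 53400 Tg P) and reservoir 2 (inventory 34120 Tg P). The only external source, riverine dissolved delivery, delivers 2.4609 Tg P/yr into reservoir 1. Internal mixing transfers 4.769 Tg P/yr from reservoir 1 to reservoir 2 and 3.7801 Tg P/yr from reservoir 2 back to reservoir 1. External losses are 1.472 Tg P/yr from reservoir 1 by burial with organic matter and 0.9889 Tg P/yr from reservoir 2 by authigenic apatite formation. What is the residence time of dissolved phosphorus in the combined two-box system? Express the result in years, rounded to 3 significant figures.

Residence time in the combined system uses the total inventory and the total *external* removal — internal exchanges between the two boxes cancel.
M_total = 53400 + 34120 = 87520 Tg P.
ΣF_external_out = 1.472 + 0.9889 = 2.4609 Tg P/yr.
τ = M_total / ΣF_ext = 87520 / 2.4609 = 35560 yr.

35600 yr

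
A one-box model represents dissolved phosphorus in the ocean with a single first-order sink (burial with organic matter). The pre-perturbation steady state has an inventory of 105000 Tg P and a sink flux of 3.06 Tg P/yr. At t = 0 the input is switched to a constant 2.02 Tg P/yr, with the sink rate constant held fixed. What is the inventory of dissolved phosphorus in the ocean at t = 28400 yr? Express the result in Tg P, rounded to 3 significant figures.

84900 Tg P

Residence time τ = M₀/F₀ = 34310 yr. The eventual steady state is M_∞ = M₀·(F₁/F₀) = 105000 × 2.02/3.06 = 69314 Tg P.
The anomaly ΔM(t) = M(t) − M_∞ decays as ΔM₀·e^(−t/τ) with ΔM₀ = 105000 − 69314 = 35690 Tg P.
At t = 28400 yr, e^(−t/τ) = e^(−0.8277) = 0.4371, so ΔM = 15600 Tg P and M = 69314 + 15600 = 84911 Tg P.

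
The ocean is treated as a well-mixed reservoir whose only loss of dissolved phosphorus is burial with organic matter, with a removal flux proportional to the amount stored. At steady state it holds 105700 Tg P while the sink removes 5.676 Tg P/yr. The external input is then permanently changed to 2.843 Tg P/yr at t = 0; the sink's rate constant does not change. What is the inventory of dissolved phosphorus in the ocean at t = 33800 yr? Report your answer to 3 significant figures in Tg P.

61500 Tg P

The sink rate constant is k = F₀/M₀ = 5.676/105700 = 5.370×10^-5 yr⁻¹.
Solving dM/dt = F₁ − kM with M(0) = M₀ gives M(t) = F₁/k + (M₀ − F₁/k)·e^(−kt).
F₁/k = 2.843/5.370×10^-5 = 52943 Tg P; kt = 5.370×10^-5 × 33800 = 1.815, e^(−kt) = 0.1628.
M(33800) = 52943 + (105700 − 52943) × 0.1628 = 52943 + 8591 = 61534 Tg P.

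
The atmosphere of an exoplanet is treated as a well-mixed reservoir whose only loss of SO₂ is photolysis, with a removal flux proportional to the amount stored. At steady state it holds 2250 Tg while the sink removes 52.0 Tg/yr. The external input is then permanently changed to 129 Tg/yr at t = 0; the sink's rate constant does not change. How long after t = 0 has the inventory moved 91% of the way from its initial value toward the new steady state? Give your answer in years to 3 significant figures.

104 yr

τ = M₀/F₀ = 2250/52.0 = 43.27 yr.
The remaining gap fraction is e^(−t/τ); 91% covered ⇒ e^(−t/τ) = 0.0900.
t = −τ ln(0.0900) = 43.27 × 2.408 = 104.2 yr.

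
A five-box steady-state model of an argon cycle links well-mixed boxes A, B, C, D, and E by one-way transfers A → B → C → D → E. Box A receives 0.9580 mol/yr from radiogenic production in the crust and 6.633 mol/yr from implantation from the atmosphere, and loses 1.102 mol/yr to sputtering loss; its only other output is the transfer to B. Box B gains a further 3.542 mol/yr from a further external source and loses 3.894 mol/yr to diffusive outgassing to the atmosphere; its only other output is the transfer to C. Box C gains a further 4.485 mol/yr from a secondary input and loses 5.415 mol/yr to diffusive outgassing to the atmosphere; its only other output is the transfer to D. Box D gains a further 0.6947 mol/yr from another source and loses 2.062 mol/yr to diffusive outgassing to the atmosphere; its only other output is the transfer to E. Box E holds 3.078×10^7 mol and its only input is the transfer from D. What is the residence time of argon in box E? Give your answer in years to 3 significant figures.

8.02×10^6 yr

Box A: F(A→B) = (0.9580 + 6.633) − 1.102 = 6.4890 mol/yr.
Box B: F(B→C) = (6.4890 + 3.542) − 3.894 = 6.1370 mol/yr.
Box C: F(C→D) = (6.1370 + 4.485) − 5.415 = 5.2070 mol/yr.
Box D: F(D→E) = (5.2070 + 0.6947) − 2.062 = 3.8397 mol/yr.
Box E throughput = its input = 3.8397 mol/yr; τ = 3.078×10^7 / 3.8397 = 8.016×10^6 yr.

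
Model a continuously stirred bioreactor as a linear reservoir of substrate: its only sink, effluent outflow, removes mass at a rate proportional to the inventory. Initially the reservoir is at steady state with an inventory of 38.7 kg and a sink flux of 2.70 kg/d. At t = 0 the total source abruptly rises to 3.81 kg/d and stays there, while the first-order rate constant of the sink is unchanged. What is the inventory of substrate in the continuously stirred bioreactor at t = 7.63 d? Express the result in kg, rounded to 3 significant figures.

Residence time τ = M₀/F₀ = 14.33 d. The eventual steady state is M_∞ = M₀·(F₁/F₀) = 38.7 × 3.81/2.70 = 54.610 kg.
The anomaly ΔM(t) = M(t) − M_∞ decays as ΔM₀·e^(−t/τ) with ΔM₀ = 38.7 − 54.610 = −15.91 kg.
At t = 7.63 d, e^(−t/τ) = e^(−0.5323) = 0.5872, so ΔM = −9.343 kg and M = 54.610 − 9.343 = 45.267 kg.

45.3 kg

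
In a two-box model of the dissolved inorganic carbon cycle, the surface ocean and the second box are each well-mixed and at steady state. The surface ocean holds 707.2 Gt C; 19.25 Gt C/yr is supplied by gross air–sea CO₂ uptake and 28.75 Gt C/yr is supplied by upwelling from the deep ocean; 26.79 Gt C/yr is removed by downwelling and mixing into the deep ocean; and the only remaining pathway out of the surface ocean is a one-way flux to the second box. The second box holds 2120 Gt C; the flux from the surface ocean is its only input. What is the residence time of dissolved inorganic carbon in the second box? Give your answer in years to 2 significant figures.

Balance the surface ocean: ΣF_in = 19.25 + 28.75 = 48.000 Gt C/yr.
Flux to the second box = ΣF_in − (26.79) = 21.210 Gt C/yr.
At steady state the output of the second box equals its input, 21.210 Gt C/yr.
τ = M / F = 2120 / 21.210 = 99.95 yr.

100 yr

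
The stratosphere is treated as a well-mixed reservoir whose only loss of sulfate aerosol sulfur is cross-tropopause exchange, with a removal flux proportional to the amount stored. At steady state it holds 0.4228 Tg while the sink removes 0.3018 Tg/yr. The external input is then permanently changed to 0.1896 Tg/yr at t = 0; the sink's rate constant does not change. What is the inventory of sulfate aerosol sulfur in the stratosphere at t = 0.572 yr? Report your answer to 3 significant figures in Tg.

0.370 Tg

τ = M₀/F₀ = 0.4228/0.3018 = 1.401 yr; rate constant k = 1/τ.
New steady state M_∞ = F₁/k = F₁·τ = 0.1896 × 1.401 = 0.26562 Tg.
M(t) = M_∞ + (M₀ − M_∞)·e^(−t/τ); t/τ = 0.572/1.401 = 0.4083, so e^(−t/τ) = 0.6648.
M(t) = 0.26562 + 0.1572 × 0.6648 = 0.37011 Tg.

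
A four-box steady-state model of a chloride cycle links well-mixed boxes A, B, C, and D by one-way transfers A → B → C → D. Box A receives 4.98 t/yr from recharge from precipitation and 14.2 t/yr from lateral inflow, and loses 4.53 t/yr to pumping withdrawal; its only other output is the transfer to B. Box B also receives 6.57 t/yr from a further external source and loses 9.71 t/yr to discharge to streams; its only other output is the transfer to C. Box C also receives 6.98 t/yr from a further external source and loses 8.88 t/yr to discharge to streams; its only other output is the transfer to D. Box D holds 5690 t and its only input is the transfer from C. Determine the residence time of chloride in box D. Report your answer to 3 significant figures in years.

592 yr

Box A: F(A→B) = (4.98 + 14.2) − 4.53 = 14.650 t/yr.
Box B: F(B→C) = (14.650 + 6.57) − 9.71 = 11.510 t/yr.
Box C: F(C→D) = (11.510 + 6.98) − 8.88 = 9.6100 t/yr.
Box D throughput = its input = 9.6100 t/yr; τ = 5690 / 9.6100 = 592.1 yr.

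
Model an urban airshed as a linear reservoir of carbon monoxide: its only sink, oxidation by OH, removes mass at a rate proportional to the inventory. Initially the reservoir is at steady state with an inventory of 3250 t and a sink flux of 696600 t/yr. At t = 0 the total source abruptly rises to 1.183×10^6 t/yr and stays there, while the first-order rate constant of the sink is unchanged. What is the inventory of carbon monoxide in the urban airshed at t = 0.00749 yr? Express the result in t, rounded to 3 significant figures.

τ = M₀/F₀ = 3250/696600 = 0.004666 yr; rate constant k = 1/τ.
New steady state M_∞ = F₁/k = F₁·τ = 1.183×10^6 × 0.004666 = 5519.3 t.
M(t) = M_∞ + (M₀ − M_∞)·e^(−t/τ); t/τ = 0.00749/0.004666 = 1.605, so e^(−t/τ) = 0.2008.
M(t) = 5519.3 − 2269 × 0.2008 = 5063.6 t.

5060 t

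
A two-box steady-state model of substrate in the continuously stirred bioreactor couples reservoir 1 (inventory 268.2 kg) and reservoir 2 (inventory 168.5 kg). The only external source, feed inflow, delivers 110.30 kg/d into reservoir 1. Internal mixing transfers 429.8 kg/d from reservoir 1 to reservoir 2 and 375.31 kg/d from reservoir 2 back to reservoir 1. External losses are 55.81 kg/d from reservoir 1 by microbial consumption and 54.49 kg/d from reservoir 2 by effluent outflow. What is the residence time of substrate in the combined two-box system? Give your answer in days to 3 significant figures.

For the system as a whole, the A↔B exchange is internal and contributes nothing to the throughput; only the external sinks remove mass.
M_total = 268.2 + 168.5 = 436.70 kg.
ΣF_external_out = 55.81 + 54.49 = 110.30 kg/d.
τ = M_total / ΣF_ext = 436.70 / 110.30 = 3.959 d.

3.96 d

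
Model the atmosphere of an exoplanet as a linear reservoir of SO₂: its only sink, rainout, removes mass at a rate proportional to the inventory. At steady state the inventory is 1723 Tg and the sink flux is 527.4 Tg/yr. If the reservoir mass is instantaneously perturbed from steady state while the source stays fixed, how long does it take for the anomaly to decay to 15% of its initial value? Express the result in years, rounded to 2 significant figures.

6.2 yr

For a linear reservoir the anomaly decays as exp(−t/τ) with τ = M/F = 1723/527.4 = 3.267 yr.
exp(−t/τ) = 0.15 ⇒ t = −τ ln(0.15) = 3.267 × 1.897 = 6.198 yr.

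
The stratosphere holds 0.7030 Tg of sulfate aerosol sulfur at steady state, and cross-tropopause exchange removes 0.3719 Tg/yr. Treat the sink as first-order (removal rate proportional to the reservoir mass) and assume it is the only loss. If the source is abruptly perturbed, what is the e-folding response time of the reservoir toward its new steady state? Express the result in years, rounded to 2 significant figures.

For a linear reservoir the response time equals the residence time τ = M/F.
τ = 0.7030 / 0.3719 = 1.890 yr.

1.9 yr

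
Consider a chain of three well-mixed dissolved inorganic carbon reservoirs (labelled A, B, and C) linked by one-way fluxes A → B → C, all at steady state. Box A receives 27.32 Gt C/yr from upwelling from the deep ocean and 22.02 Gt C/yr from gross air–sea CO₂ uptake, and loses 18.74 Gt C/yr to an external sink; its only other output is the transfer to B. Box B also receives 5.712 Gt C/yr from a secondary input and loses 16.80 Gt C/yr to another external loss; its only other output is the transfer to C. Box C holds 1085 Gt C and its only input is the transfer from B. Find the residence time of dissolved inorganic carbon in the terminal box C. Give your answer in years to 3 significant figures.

Box A: F(A→B) = (27.32 + 22.02) − 18.74 = 30.600 Gt C/yr.
Box B: F(B→C) = (30.600 + 5.712) − 16.80 = 19.512 Gt C/yr.
Box C throughput = its input = 19.512 Gt C/yr; τ = 1085 / 19.512 = 55.61 yr.

55.6 yr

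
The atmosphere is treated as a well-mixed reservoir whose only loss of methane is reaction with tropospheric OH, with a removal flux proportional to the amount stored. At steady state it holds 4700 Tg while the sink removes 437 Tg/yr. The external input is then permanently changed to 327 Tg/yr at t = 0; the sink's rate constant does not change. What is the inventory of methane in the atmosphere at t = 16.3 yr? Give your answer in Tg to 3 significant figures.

3780 Tg

τ = M₀/F₀ = 4700/437 = 10.76 yr; rate constant k = 1/τ.
New steady state M_∞ = F₁/k = F₁·τ = 327 × 10.76 = 3516.9 Tg.
M(t) = M_∞ + (M₀ − M_∞)·e^(−t/τ); t/τ = 16.3/10.76 = 1.516, so e^(−t/τ) = 0.2197.
M(t) = 3516.9 + 1183 × 0.2197 = 3776.8 Tg.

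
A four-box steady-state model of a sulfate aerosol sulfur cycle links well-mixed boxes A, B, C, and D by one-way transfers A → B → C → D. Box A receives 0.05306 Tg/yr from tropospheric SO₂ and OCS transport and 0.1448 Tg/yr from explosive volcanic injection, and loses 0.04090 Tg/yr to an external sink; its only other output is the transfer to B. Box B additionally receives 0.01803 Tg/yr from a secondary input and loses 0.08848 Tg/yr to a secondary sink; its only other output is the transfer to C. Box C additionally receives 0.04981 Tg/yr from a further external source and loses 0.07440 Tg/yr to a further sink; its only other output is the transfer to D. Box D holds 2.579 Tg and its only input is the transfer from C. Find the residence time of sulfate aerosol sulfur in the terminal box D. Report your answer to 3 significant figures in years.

41.7 yr

Box A: F(A→B) = (0.05306 + 0.1448) − 0.04090 = 0.15696 Tg/yr.
Box B: F(B→C) = (0.15696 + 0.01803) − 0.08848 = 0.086510 Tg/yr.
Box C: F(C→D) = (0.086510 + 0.04981) − 0.07440 = 0.061920 Tg/yr.
Box D throughput = its input = 0.061920 Tg/yr; τ = 2.579 / 0.061920 = 41.65 yr.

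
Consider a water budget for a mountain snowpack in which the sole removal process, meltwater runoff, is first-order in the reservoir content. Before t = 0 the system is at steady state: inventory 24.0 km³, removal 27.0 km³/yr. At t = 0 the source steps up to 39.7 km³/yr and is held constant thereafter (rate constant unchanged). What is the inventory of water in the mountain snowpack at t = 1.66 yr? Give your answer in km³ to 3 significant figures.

33.5 km³

τ = M₀/F₀ = 24.0/27.0 = 0.8889 yr; rate constant k = 1/τ.
New steady state M_∞ = F₁/k = F₁·τ = 39.7 × 0.8889 = 35.289 km³.
M(t) = M_∞ + (M₀ − M_∞)·e^(−t/τ); t/τ = 1.66/0.8889 = 1.867, so e^(−t/τ) = 0.1545.
M(t) = 35.289 − 11.29 × 0.1545 = 33.545 km³.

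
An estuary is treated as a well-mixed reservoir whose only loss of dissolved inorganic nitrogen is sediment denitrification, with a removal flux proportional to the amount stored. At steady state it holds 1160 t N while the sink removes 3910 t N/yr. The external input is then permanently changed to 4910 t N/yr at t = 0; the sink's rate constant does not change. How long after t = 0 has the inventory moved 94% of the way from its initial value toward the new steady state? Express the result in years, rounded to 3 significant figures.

τ = M₀/F₀ = 1160/3910 = 0.2967 yr.
The remaining gap fraction is e^(−t/τ); 94% covered ⇒ e^(−t/τ) = 0.0600.
t = −τ ln(0.0600) = 0.2967 × 2.813 = 0.8347 yr.

0.835 yr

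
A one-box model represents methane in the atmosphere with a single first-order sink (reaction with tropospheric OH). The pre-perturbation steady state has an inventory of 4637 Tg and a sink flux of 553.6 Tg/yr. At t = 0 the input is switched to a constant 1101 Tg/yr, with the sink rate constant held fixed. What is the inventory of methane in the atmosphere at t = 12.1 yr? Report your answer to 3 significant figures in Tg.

8140 Tg

Residence time τ = M₀/F₀ = 8.376 yr. The eventual steady state is M_∞ = M₀·(F₁/F₀) = 4637 × 1101/553.6 = 9222.1 Tg.
The anomaly ΔM(t) = M(t) − M_∞ decays as ΔM₀·e^(−t/τ) with ΔM₀ = 4637 − 9222.1 = −4585 Tg.
At t = 12.1 yr, e^(−t/τ) = e^(−1.445) = 0.2358, so ΔM = −1081 Tg and M = 9222.1 − 1081 = 8140.7 Tg.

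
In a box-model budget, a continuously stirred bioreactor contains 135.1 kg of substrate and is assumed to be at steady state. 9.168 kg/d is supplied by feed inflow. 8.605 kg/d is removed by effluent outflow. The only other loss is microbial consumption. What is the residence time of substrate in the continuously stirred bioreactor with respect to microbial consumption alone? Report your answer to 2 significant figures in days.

240 d

At steady state ΣF_in = ΣF_out.
ΣF_in = 9.1680 kg/d.
Microbial consumption flux = ΣF_in − (8.605) = 9.1680 − 8.605 = 0.5630 kg/d.
τ = M / F = 135.1 / 0.5630 = 240.0 d.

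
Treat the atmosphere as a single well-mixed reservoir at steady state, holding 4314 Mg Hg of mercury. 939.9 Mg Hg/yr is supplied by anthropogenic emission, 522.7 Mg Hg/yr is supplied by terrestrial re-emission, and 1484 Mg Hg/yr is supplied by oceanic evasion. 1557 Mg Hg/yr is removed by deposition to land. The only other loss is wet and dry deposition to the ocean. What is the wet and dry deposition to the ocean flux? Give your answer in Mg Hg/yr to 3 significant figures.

At steady state ΣF_in = ΣF_out.
ΣF_in = 939.9 + 522.7 + 1484 = 2946.6 Mg Hg/yr.
Wet and dry deposition to the ocean flux = ΣF_in − (1557) = 2946.6 − 1557 = 1390 Mg Hg/yr.

1390 Mg Hg/yr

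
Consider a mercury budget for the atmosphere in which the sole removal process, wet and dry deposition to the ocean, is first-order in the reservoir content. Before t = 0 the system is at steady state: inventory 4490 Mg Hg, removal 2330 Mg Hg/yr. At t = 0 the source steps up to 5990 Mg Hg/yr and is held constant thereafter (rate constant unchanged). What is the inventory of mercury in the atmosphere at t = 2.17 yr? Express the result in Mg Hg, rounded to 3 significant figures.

9260 Mg Hg

τ = M₀/F₀ = 4490/2330 = 1.927 yr; rate constant k = 1/τ.
New steady state M_∞ = F₁/k = F₁·τ = 5990 × 1.927 = 11543 Mg Hg.
M(t) = M_∞ + (M₀ − M_∞)·e^(−t/τ); t/τ = 2.17/1.927 = 1.126, so e^(−t/τ) = 0.3243.
M(t) = 11543 − 7053 × 0.3243 = 9255.7 Mg Hg.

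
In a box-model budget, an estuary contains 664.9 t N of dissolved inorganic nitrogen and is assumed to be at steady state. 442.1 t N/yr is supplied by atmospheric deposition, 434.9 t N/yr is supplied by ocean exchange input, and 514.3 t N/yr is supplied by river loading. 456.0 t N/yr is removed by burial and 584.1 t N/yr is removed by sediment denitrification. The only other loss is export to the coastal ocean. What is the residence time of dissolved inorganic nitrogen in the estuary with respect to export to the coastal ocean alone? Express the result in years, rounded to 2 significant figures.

At steady state ΣF_in = ΣF_out.
ΣF_in = 442.1 + 434.9 + 514.3 = 1391.3 t N/yr.
Export to the coastal ocean flux = ΣF_in − (456.0 + 584.1) = 1391.3 − 1040 = 351.2 t N/yr.
τ = M / F = 664.9 / 351.2 = 1.893 yr.

1.9 yr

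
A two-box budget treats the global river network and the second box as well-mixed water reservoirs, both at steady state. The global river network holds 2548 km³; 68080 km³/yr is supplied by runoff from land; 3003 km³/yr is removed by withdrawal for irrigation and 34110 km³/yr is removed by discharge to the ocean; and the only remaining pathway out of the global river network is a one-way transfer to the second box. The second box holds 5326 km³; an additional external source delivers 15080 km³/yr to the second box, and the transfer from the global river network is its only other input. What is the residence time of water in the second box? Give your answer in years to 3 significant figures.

0.116 yr

Balance the global river network: ΣF_in = 68080 km³/yr.
Transfer to the second box = ΣF_in − (3003 + 34110) = 30967 km³/yr.
Total input to the second box = 30967 + 15080 = 46047 km³/yr; at steady state this equals its total output.
τ = M / F = 5326 / 46047 = 0.1157 yr.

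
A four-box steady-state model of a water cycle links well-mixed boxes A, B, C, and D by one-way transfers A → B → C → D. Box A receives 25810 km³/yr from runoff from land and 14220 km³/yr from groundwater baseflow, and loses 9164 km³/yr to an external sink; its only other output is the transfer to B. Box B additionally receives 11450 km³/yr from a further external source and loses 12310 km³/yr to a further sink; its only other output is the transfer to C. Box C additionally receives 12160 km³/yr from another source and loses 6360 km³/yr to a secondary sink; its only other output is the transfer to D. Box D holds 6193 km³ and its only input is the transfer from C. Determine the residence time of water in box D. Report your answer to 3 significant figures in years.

0.173 yr

Box A: F(A→B) = (25810 + 14220) − 9164 = 30866 km³/yr.
Box B: F(B→C) = (30866 + 11450) − 12310 = 30006 km³/yr.
Box C: F(C→D) = (30006 + 12160) − 6360 = 35806 km³/yr.
Box D throughput = its input = 35806 km³/yr; τ = 6193 / 35806 = 0.1730 yr.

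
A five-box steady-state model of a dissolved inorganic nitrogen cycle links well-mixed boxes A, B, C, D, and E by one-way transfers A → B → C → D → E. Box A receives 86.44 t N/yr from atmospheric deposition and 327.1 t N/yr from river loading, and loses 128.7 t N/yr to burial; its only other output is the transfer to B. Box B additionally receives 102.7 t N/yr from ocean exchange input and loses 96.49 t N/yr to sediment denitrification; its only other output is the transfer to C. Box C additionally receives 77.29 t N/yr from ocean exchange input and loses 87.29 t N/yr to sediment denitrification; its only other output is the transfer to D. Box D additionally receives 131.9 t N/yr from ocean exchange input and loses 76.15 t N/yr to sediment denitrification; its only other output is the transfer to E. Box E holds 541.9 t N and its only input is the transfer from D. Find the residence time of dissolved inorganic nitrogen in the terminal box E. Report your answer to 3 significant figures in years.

Box A: F(A→B) = (86.44 + 327.1) − 128.7 = 284.84 t N/yr.
Box B: F(B→C) = (284.84 + 102.7) − 96.49 = 291.05 t N/yr.
Box C: F(C→D) = (291.05 + 77.29) − 87.29 = 281.05 t N/yr.
Box D: F(D→E) = (281.05 + 131.9) − 76.15 = 336.80 t N/yr.
Box E throughput = its input = 336.80 t N/yr; τ = 541.9 / 336.80 = 1.609 yr.

1.61 yr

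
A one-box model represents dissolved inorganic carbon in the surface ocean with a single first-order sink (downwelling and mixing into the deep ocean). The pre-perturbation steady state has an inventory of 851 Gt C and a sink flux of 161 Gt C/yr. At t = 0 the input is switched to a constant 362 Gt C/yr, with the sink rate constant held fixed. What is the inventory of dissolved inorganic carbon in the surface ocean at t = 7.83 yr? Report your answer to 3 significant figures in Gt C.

τ = M₀/F₀ = 851/161 = 5.286 yr; rate constant k = 1/τ.
New steady state M_∞ = F₁/k = F₁·τ = 362 × 5.286 = 1913.4 Gt C.
M(t) = M_∞ + (M₀ − M_∞)·e^(−t/τ); t/τ = 7.83/5.286 = 1.481, so e^(−t/τ) = 0.2273.
M(t) = 1913.4 − 1062 × 0.2273 = 1671.9 Gt C.

1670 Gt C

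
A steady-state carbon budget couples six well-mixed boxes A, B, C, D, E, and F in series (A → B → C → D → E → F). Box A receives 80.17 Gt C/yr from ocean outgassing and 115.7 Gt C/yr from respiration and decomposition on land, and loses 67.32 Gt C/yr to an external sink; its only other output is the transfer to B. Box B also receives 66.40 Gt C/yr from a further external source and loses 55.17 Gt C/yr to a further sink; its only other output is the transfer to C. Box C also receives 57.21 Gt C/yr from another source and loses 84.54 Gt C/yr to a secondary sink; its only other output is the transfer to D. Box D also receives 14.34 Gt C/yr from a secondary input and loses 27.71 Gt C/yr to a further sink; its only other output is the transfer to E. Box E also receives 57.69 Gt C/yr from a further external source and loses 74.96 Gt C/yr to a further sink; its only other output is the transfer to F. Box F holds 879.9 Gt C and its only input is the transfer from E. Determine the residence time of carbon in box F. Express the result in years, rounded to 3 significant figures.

Box A: F(A→B) = (80.17 + 115.7) − 67.32 = 128.55 Gt C/yr.
Box B: F(B→C) = (128.55 + 66.40) − 55.17 = 139.78 Gt C/yr.
Box C: F(C→D) = (139.78 + 57.21) − 84.54 = 112.45 Gt C/yr.
Box D: F(D→E) = (112.45 + 14.34) − 27.71 = 99.080 Gt C/yr.
Box E: F(E→F) = (99.080 + 57.69) − 74.96 = 81.810 Gt C/yr.
Box F throughput = its input = 81.810 Gt C/yr; τ = 879.9 / 81.810 = 10.76 yr.

10.8 yr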